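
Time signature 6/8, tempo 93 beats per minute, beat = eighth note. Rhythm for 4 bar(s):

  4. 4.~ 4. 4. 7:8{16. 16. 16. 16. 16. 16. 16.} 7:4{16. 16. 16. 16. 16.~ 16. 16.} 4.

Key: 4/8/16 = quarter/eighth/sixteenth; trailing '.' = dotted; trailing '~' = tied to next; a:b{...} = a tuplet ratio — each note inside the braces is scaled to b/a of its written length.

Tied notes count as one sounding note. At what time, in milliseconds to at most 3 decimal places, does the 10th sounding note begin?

1. 0.0ms @ 0 + 1935.484ms (3)
2. 1935.484ms @ 3 + 3870.968ms (6)
3. 5806.452ms @ 9 + 1935.484ms (3)
4. 7741.935ms @ 12 + 552.995ms (6/7)
5. 8294.931ms @ 90/7 + 552.995ms (6/7)
6. 8847.926ms @ 96/7 + 552.995ms (6/7)
7. 9400.922ms @ 102/7 + 552.995ms (6/7)
8. 9953.917ms @ 108/7 + 552.995ms (6/7)
9. 10506.912ms @ 114/7 + 552.995ms (6/7)
10. 11059.908ms @ 120/7 + 552.995ms (6/7)
11. 11612.903ms @ 18 + 276.498ms (3/7)
12. 11889.401ms @ 129/7 + 276.498ms (3/7)
13. 12165.899ms @ 132/7 + 276.498ms (3/7)
14. 12442.396ms @ 135/7 + 276.498ms (3/7)
15. 12718.894ms @ 138/7 + 552.995ms (6/7)
16. 13271.889ms @ 144/7 + 276.498ms (3/7)
17. 13548.387ms @ 21 + 1935.484ms (3)

note 10 onset = 120/7b = 11059.908ms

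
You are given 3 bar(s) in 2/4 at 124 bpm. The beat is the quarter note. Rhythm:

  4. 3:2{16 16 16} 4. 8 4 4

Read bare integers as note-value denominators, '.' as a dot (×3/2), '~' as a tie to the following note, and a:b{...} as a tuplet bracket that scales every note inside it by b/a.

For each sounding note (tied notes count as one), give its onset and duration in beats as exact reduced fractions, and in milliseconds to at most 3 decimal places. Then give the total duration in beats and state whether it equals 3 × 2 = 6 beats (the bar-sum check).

1) 0.0ms=0b +725.806ms=3/2b
2) 725.806ms=3/2b +80.645ms=1/6b
3) 806.452ms=5/3b +80.645ms=1/6b
4) 887.097ms=11/6b +80.645ms=1/6b
5) 967.742ms=2b +725.806ms=3/2b
6) 1693.548ms=7/2b +241.935ms=1/2b
7) 1935.484ms=4b +483.871ms=1b
8) 2419.355ms=5b +483.871ms=1b
Σ=6b of 6 (124bpm 2/4) — PASS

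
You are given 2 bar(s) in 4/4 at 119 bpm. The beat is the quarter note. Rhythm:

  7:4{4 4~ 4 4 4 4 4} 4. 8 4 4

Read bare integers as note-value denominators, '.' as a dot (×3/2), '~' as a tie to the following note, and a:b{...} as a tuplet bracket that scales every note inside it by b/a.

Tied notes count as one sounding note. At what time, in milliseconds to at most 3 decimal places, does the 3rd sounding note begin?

1. 0.0ms @ 0 + 288.115ms (4/7)
2. 288.115ms @ 4/7 + 576.23ms (8/7)
3. 864.346ms @ 12/7 + 288.115ms (4/7)
4. 1152.461ms @ 16/7 + 288.115ms (4/7)
5. 1440.576ms @ 20/7 + 288.115ms (4/7)
6. 1728.691ms @ 24/7 + 288.115ms (4/7)
7. 2016.807ms @ 4 + 756.303ms (3/2)
8. 2773.109ms @ 11/2 + 252.101ms (1/2)
9. 3025.21ms @ 6 + 504.202ms (1)
10. 3529.412ms @ 7 + 504.202ms (1)

note 3 onset = 12/7b = 864.346ms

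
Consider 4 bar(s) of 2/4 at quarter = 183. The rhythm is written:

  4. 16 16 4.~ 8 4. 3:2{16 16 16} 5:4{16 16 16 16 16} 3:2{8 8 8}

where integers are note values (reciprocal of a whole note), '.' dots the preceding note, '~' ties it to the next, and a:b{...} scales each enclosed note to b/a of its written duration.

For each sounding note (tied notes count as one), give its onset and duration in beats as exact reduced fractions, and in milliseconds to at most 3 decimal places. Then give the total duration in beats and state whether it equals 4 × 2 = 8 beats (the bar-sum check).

1) 0.0ms=0b +491.803ms=3/2b
2) 491.803ms=3/2b +81.967ms=1/4b
3) 573.77ms=7/4b +81.967ms=1/4b
4) 655.738ms=2b +655.738ms=2b
5) 1311.475ms=4b +491.803ms=3/2b
6) 1803.279ms=11/2b +54.645ms=1/6b
7) 1857.923ms=17/3b +54.645ms=1/6b
8) 1912.568ms=35/6b +54.645ms=1/6b
9) 1967.213ms=6b +65.574ms=1/5b
10) 2032.787ms=31/5b +65.574ms=1/5b
11) 2098.361ms=32/5b +65.574ms=1/5b
12) 2163.934ms=33/5b +65.574ms=1/5b
13) 2229.508ms=34/5b +65.574ms=1/5b
14) 2295.082ms=7b +109.29ms=1/3b
15) 2404.372ms=22/3b +109.29ms=1/3b
16) 2513.661ms=23/3b +109.29ms=1/3b
Σ=8b of 8 (183bpm 2/4) — PASS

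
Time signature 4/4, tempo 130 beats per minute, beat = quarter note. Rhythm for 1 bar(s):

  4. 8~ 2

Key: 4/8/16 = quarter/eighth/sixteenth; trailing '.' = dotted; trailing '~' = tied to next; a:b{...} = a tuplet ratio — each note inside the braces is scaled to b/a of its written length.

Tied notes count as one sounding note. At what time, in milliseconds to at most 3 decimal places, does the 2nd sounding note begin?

1. 0.0ms @ 0 + 692.308ms (3/2)
2. 692.308ms @ 3/2 + 1153.846ms (5/2)

note 2 onset = 3/2b = 692.308ms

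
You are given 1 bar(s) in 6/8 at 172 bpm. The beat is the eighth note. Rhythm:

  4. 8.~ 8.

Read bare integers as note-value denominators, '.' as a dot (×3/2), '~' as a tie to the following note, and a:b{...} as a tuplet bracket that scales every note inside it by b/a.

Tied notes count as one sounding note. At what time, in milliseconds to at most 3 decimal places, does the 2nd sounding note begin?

note 2 onset = 3b = 1046.512ms

1. 0.0ms @ 0 + 1046.512ms (3)
2. 1046.512ms @ 3 + 1046.512ms (3)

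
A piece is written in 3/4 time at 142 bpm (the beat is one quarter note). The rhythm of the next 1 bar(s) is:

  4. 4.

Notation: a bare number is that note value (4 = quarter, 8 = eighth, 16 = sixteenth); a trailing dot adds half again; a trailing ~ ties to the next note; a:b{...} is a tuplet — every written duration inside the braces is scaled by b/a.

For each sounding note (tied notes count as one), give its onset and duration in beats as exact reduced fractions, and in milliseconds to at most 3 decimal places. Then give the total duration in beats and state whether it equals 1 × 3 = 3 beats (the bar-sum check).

1) 0.0ms=0b +633.803ms=3/2b
2) 633.803ms=3/2b +633.803ms=3/2b
Σ=3b of 3 (142bpm 3/4) — PASS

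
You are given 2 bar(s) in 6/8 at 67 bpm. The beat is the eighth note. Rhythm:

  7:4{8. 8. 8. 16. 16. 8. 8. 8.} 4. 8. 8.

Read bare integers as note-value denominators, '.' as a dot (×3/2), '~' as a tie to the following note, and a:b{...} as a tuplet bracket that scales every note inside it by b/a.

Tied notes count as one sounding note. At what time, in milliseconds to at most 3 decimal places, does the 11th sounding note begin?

1. 0.0ms @ 0 + 767.591ms (6/7)
2. 767.591ms @ 6/7 + 767.591ms (6/7)
3. 1535.181ms @ 12/7 + 767.591ms (6/7)
4. 2302.772ms @ 18/7 + 383.795ms (3/7)
5. 2686.567ms @ 3 + 383.795ms (3/7)
6. 3070.362ms @ 24/7 + 767.591ms (6/7)
7. 3837.953ms @ 30/7 + 767.591ms (6/7)
8. 4605.544ms @ 36/7 + 767.591ms (6/7)
9. 5373.134ms @ 6 + 2686.567ms (3)
10. 8059.701ms @ 9 + 1343.284ms (3/2)
11. 9402.985ms @ 21/2 + 1343.284ms (3/2)

note 11 onset = 21/2b = 9402.985ms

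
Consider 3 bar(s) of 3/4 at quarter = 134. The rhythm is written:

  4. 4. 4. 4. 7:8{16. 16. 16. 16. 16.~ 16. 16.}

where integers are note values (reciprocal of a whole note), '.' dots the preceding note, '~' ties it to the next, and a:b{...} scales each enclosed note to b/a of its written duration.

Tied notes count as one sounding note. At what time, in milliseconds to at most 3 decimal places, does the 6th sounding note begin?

1. 0.0ms @ 0 + 671.642ms (3/2)
2. 671.642ms @ 3/2 + 671.642ms (3/2)
3. 1343.284ms @ 3 + 671.642ms (3/2)
4. 2014.925ms @ 9/2 + 671.642ms (3/2)
5. 2686.567ms @ 6 + 191.898ms (3/7)
6. 2878.465ms @ 45/7 + 191.898ms (3/7)
7. 3070.362ms @ 48/7 + 191.898ms (3/7)
8. 3262.26ms @ 51/7 + 191.898ms (3/7)
9. 3454.158ms @ 54/7 + 383.795ms (6/7)
10. 3837.953ms @ 60/7 + 191.898ms (3/7)

note 6 onset = 45/7b = 2878.465ms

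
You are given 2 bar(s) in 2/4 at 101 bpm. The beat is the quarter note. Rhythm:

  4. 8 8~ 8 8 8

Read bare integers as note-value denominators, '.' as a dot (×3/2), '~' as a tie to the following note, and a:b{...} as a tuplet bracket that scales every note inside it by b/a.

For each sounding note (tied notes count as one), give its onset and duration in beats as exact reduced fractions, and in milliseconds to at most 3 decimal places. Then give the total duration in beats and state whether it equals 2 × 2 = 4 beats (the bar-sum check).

1) 0.0ms=0b +891.089ms=3/2b
2) 891.089ms=3/2b +297.03ms=1/2b
3) 1188.119ms=2b +594.059ms=1b
4) 1782.178ms=3b +297.03ms=1/2b
5) 2079.208ms=7/2b +297.03ms=1/2b
Σ=4b of 4 (101bpm 2/4) — PASS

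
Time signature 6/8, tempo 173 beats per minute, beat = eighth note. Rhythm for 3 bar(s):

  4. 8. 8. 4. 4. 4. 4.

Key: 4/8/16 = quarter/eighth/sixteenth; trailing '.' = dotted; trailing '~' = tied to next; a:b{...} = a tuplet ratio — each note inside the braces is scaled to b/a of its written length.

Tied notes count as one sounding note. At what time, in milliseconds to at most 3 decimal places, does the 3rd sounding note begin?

1. 0.0ms @ 0 + 1040.462ms (3)
2. 1040.462ms @ 3 + 520.231ms (3/2)
3. 1560.694ms @ 9/2 + 520.231ms (3/2)
4. 2080.925ms @ 6 + 1040.462ms (3)
5. 3121.387ms @ 9 + 1040.462ms (3)
6. 4161.85ms @ 12 + 1040.462ms (3)
7. 5202.312ms @ 15 + 1040.462ms (3)

note 3 onset = 9/2b = 1560.694ms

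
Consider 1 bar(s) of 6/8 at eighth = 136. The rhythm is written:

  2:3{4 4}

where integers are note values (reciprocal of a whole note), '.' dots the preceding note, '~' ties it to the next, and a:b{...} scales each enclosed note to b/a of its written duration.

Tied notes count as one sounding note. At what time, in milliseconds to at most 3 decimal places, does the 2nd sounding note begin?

note 2 onset = 3b = 1323.529ms

1. 0.0ms @ 0 + 1323.529ms (3)
2. 1323.529ms @ 3 + 1323.529ms (3)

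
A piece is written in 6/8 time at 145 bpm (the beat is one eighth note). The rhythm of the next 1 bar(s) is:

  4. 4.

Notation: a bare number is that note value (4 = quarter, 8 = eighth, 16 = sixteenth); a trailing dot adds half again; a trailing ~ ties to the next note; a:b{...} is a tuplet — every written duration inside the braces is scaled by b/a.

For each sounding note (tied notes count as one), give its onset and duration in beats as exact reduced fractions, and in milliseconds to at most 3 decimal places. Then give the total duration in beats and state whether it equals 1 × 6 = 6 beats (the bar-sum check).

1) 0.0ms=0b +1241.379ms=3b
2) 1241.379ms=3b +1241.379ms=3b
Σ=6b of 6 (145bpm 6/8) — PASS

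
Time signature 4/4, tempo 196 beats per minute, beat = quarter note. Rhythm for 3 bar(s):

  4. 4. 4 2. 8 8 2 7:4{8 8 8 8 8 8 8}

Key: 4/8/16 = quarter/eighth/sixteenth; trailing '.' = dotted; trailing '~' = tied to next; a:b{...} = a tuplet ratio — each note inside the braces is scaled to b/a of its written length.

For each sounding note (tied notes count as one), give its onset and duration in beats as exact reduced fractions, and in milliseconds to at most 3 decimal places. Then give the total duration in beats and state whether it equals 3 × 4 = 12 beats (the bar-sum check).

1) 0.0ms=0b +459.184ms=3/2b
2) 459.184ms=3/2b +459.184ms=3/2b
3) 918.367ms=3b +306.122ms=1b
4) 1224.49ms=4b +918.367ms=3b
5) 2142.857ms=7b +153.061ms=1/2b
6) 2295.918ms=15/2b +153.061ms=1/2b
7) 2448.98ms=8b +612.245ms=2b
8) 3061.224ms=10b +87.464ms=2/7b
9) 3148.688ms=72/7b +87.464ms=2/7b
10) 3236.152ms=74/7b +87.464ms=2/7b
11) 3323.615ms=76/7b +87.464ms=2/7b
12) 3411.079ms=78/7b +87.464ms=2/7b
13) 3498.542ms=80/7b +87.464ms=2/7b
14) 3586.006ms=82/7b +87.464ms=2/7b
Σ=12b of 12 (196bpm 4/4) — PASS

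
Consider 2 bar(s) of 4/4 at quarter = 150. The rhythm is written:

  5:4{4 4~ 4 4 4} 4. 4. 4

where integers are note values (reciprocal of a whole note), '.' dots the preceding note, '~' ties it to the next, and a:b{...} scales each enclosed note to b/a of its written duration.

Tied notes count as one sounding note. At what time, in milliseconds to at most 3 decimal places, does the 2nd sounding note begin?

1. 0.0ms @ 0 + 320.0ms (4/5)
2. 320.0ms @ 4/5 + 640.0ms (8/5)
3. 960.0ms @ 12/5 + 320.0ms (4/5)
4. 1280.0ms @ 16/5 + 320.0ms (4/5)
5. 1600.0ms @ 4 + 600.0ms (3/2)
6. 2200.0ms @ 11/2 + 600.0ms (3/2)
7. 2800.0ms @ 7 + 400.0ms (1)

note 2 onset = 4/5b = 320.0ms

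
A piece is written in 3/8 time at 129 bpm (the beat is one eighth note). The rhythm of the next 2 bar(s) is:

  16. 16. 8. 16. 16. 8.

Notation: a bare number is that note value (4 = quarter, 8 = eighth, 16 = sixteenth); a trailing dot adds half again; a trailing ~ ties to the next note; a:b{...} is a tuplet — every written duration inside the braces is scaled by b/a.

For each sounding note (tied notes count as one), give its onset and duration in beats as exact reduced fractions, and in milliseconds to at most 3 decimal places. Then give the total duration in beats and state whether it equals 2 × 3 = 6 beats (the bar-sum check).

1) 0.0ms=0b +348.837ms=3/4b
2) 348.837ms=3/4b +348.837ms=3/4b
3) 697.674ms=3/2b +697.674ms=3/2b
4) 1395.349ms=3b +348.837ms=3/4b
5) 1744.186ms=15/4b +348.837ms=3/4b
6) 2093.023ms=9/2b +697.674ms=3/2b
Σ=6b of 6 (129bpm 3/8) — PASS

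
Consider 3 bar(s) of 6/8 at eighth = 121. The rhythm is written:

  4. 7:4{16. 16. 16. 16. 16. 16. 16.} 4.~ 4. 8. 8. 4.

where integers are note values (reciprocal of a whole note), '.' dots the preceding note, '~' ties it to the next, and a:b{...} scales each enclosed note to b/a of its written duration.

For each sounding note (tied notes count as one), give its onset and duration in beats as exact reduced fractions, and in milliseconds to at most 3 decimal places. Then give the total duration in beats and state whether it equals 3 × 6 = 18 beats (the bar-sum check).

1) 0.0ms=0b +1487.603ms=3b
2) 1487.603ms=3b +212.515ms=3/7b
3) 1700.118ms=24/7b +212.515ms=3/7b
4) 1912.633ms=27/7b +212.515ms=3/7b
5) 2125.148ms=30/7b +212.515ms=3/7b
6) 2337.662ms=33/7b +212.515ms=3/7b
7) 2550.177ms=36/7b +212.515ms=3/7b
8) 2762.692ms=39/7b +212.515ms=3/7b
9) 2975.207ms=6b +2975.207ms=6b
10) 5950.413ms=12b +743.802ms=3/2b
11) 6694.215ms=27/2b +743.802ms=3/2b
12) 7438.017ms=15b +1487.603ms=3b
Σ=18b of 18 (121bpm 6/8) — PASS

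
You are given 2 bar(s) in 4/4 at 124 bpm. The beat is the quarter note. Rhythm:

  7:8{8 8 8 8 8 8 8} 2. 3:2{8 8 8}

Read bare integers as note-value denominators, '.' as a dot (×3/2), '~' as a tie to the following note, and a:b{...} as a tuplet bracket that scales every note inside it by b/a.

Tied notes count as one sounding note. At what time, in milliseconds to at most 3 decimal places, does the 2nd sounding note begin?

1. 0.0ms @ 0 + 276.498ms (4/7)
2. 276.498ms @ 4/7 + 276.498ms (4/7)
3. 552.995ms @ 8/7 + 276.498ms (4/7)
4. 829.493ms @ 12/7 + 276.498ms (4/7)
5. 1105.991ms @ 16/7 + 276.498ms (4/7)
6. 1382.488ms @ 20/7 + 276.498ms (4/7)
7. 1658.986ms @ 24/7 + 276.498ms (4/7)
8. 1935.484ms @ 4 + 1451.613ms (3)
9. 3387.097ms @ 7 + 161.29ms (1/3)
10. 3548.387ms @ 22/3 + 161.29ms (1/3)
11. 3709.677ms @ 23/3 + 161.29ms (1/3)

note 2 onset = 4/7b = 276.498ms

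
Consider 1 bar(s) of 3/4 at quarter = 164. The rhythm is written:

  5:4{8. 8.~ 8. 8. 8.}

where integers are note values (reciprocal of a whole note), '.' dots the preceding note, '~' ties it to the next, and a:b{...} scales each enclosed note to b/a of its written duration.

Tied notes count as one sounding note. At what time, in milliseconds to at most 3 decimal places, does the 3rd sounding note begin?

note 3 onset = 9/5b = 658.537ms

1. 0.0ms @ 0 + 219.512ms (3/5)
2. 219.512ms @ 3/5 + 439.024ms (6/5)
3. 658.537ms @ 9/5 + 219.512ms (3/5)
4. 878.049ms @ 12/5 + 219.512ms (3/5)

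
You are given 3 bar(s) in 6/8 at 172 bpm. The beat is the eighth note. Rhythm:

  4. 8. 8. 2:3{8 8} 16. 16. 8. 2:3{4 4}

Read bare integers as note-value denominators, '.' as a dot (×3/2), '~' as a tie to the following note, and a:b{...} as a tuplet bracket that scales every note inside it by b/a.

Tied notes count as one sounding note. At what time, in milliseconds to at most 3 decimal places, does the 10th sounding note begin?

note 10 onset = 15b = 5232.558ms

1. 0.0ms @ 0 + 1046.512ms (3)
2. 1046.512ms @ 3 + 523.256ms (3/2)
3. 1569.767ms @ 9/2 + 523.256ms (3/2)
4. 2093.023ms @ 6 + 523.256ms (3/2)
5. 2616.279ms @ 15/2 + 523.256ms (3/2)
6. 3139.535ms @ 9 + 261.628ms (3/4)
7. 3401.163ms @ 39/4 + 261.628ms (3/4)
8. 3662.791ms @ 21/2 + 523.256ms (3/2)
9. 4186.047ms @ 12 + 1046.512ms (3)
10. 5232.558ms @ 15 + 1046.512ms (3)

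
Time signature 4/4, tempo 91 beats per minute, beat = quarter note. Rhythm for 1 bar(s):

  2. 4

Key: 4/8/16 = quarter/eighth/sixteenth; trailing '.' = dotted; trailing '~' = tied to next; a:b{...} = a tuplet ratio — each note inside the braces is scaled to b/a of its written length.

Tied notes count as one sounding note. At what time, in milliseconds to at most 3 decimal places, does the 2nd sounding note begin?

1. 0.0ms @ 0 + 1978.022ms (3)
2. 1978.022ms @ 3 + 659.341ms (1)

note 2 onset = 3b = 1978.022ms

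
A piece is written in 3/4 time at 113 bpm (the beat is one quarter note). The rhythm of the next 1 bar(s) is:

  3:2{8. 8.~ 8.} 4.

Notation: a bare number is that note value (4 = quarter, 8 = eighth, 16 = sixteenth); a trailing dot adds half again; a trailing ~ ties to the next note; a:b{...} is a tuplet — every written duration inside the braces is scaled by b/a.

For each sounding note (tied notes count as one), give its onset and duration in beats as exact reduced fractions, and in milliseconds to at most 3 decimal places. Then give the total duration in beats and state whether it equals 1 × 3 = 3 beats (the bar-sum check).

1) 0.0ms=0b +265.487ms=1/2b
2) 265.487ms=1/2b +530.973ms=1b
3) 796.46ms=3/2b +796.46ms=3/2b
Σ=3b of 3 (113bpm 3/4) — PASS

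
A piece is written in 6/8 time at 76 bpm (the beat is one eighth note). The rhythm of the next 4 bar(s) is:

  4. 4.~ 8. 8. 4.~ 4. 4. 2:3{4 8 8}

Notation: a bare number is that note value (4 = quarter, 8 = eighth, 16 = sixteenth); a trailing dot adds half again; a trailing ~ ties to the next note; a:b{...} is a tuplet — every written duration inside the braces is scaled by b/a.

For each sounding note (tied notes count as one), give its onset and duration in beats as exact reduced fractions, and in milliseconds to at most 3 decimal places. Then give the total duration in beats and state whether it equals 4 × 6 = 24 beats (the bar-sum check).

1) 0.0ms=0b +2368.421ms=3b
2) 2368.421ms=3b +3552.632ms=9/2b
3) 5921.053ms=15/2b +1184.211ms=3/2b
4) 7105.263ms=9b +4736.842ms=6b
5) 11842.105ms=15b +2368.421ms=3b
6) 14210.526ms=18b +2368.421ms=3b
7) 16578.947ms=21b +1184.211ms=3/2b
8) 17763.158ms=45/2b +1184.211ms=3/2b
Σ=24b of 24 (76bpm 6/8) — PASS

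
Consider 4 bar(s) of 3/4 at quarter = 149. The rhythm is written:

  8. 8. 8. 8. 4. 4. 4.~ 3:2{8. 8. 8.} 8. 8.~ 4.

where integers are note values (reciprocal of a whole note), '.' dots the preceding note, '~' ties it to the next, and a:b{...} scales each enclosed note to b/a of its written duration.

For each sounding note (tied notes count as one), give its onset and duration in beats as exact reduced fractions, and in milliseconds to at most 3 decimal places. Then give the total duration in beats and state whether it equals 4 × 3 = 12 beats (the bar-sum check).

1) 0.0ms=0b +302.013ms=3/4b
2) 302.013ms=3/4b +302.013ms=3/4b
3) 604.027ms=3/2b +302.013ms=3/4b
4) 906.04ms=9/4b +302.013ms=3/4b
5) 1208.054ms=3b +604.027ms=3/2b
6) 1812.081ms=9/2b +604.027ms=3/2b
7) 2416.107ms=6b +805.369ms=2b
8) 3221.477ms=8b +201.342ms=1/2b
9) 3422.819ms=17/2b +201.342ms=1/2b
10) 3624.161ms=9b +302.013ms=3/4b
11) 3926.174ms=39/4b +906.04ms=9/4b
Σ=12b of 12 (149bpm 3/4) — PASS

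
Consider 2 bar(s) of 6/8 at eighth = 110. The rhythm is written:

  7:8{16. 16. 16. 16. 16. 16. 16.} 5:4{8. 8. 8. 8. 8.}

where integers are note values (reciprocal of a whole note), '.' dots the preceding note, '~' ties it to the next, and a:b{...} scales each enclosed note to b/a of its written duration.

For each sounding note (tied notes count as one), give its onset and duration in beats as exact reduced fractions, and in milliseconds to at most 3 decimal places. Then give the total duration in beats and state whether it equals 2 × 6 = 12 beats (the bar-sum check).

1) 0.0ms=0b +467.532ms=6/7b
2) 467.532ms=6/7b +467.532ms=6/7b
3) 935.065ms=12/7b +467.532ms=6/7b
4) 1402.597ms=18/7b +467.532ms=6/7b
5) 1870.13ms=24/7b +467.532ms=6/7b
6) 2337.662ms=30/7b +467.532ms=6/7b
7) 2805.195ms=36/7b +467.532ms=6/7b
8) 3272.727ms=6b +654.545ms=6/5b
9) 3927.273ms=36/5b +654.545ms=6/5b
10) 4581.818ms=42/5b +654.545ms=6/5b
11) 5236.364ms=48/5b +654.545ms=6/5b
12) 5890.909ms=54/5b +654.545ms=6/5b
Σ=12b of 12 (110bpm 6/8) — PASS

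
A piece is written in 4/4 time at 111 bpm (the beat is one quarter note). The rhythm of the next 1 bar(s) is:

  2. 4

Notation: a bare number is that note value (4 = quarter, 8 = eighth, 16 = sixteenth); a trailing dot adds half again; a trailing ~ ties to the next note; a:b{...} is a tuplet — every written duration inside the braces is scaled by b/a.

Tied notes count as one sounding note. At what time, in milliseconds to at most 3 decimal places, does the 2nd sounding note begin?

1. 0.0ms @ 0 + 1621.622ms (3)
2. 1621.622ms @ 3 + 540.541ms (1)

note 2 onset = 3b = 1621.622ms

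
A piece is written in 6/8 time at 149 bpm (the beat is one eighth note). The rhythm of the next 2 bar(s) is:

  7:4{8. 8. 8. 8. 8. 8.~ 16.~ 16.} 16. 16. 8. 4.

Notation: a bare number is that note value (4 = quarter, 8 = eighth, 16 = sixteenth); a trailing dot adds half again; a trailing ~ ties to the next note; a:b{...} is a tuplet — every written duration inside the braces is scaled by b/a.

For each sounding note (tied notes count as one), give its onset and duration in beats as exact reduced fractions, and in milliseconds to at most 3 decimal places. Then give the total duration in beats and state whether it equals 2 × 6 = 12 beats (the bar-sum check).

1) 0.0ms=0b +345.158ms=6/7b
2) 345.158ms=6/7b +345.158ms=6/7b
3) 690.316ms=12/7b +345.158ms=6/7b
4) 1035.475ms=18/7b +345.158ms=6/7b
5) 1380.633ms=24/7b +345.158ms=6/7b
6) 1725.791ms=30/7b +690.316ms=12/7b
7) 2416.107ms=6b +302.013ms=3/4b
8) 2718.121ms=27/4b +302.013ms=3/4b
9) 3020.134ms=15/2b +604.027ms=3/2b
10) 3624.161ms=9b +1208.054ms=3b
Σ=12b of 12 (149bpm 6/8) — PASS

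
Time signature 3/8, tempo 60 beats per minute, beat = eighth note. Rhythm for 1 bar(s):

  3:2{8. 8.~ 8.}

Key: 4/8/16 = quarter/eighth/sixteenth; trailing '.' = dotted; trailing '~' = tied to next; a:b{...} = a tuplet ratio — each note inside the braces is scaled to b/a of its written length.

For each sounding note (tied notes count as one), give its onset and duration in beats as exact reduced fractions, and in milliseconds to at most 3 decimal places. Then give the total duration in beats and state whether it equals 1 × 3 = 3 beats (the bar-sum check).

1) 0.0ms=0b +1000.0ms=1b
2) 1000.0ms=1b +2000.0ms=2b
Σ=3b of 3 (60bpm 3/8) — PASS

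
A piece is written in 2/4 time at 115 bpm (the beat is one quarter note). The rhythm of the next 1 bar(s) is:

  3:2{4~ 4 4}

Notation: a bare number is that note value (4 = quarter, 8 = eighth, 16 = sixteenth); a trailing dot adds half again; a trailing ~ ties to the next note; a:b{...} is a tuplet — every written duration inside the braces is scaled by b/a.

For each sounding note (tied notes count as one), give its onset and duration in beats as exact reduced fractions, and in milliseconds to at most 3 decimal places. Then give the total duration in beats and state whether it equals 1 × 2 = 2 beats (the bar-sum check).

1) 0.0ms=0b +695.652ms=4/3b
2) 695.652ms=4/3b +347.826ms=2/3b
Σ=2b of 2 (115bpm 2/4) — PASS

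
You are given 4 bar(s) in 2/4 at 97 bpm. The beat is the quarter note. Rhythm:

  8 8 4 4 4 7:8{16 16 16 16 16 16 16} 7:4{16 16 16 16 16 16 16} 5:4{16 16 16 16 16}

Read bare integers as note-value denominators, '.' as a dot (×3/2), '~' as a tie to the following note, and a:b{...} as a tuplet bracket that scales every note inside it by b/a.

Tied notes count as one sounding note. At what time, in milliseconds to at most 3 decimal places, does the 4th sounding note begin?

1. 0.0ms @ 0 + 309.278ms (1/2)
2. 309.278ms @ 1/2 + 309.278ms (1/2)
3. 618.557ms @ 1 + 618.557ms (1)
4. 1237.113ms @ 2 + 618.557ms (1)
5. 1855.67ms @ 3 + 618.557ms (1)
6. 2474.227ms @ 4 + 176.73ms (2/7)
7. 2650.957ms @ 30/7 + 176.73ms (2/7)
8. 2827.688ms @ 32/7 + 176.73ms (2/7)
9. 3004.418ms @ 34/7 + 176.73ms (2/7)
10. 3181.149ms @ 36/7 + 176.73ms (2/7)
11. 3357.879ms @ 38/7 + 176.73ms (2/7)
12. 3534.61ms @ 40/7 + 176.73ms (2/7)
13. 3711.34ms @ 6 + 88.365ms (1/7)
14. 3799.705ms @ 43/7 + 88.365ms (1/7)
15. 3888.071ms @ 44/7 + 88.365ms (1/7)
16. 3976.436ms @ 45/7 + 88.365ms (1/7)
17. 4064.801ms @ 46/7 + 88.365ms (1/7)
18. 4153.166ms @ 47/7 + 88.365ms (1/7)
19. 4241.532ms @ 48/7 + 88.365ms (1/7)
20. 4329.897ms @ 7 + 123.711ms (1/5)
21. 4453.608ms @ 36/5 + 123.711ms (1/5)
22. 4577.32ms @ 37/5 + 123.711ms (1/5)
23. 4701.031ms @ 38/5 + 123.711ms (1/5)
24. 4824.742ms @ 39/5 + 123.711ms (1/5)

note 4 onset = 2b = 1237.113ms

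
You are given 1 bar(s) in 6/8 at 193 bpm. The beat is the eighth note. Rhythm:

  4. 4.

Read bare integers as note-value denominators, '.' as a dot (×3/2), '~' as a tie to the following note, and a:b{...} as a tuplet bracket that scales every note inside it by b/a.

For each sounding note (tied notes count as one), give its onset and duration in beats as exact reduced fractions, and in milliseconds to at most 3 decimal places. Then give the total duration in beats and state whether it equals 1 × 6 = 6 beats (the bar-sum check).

1) 0.0ms=0b +932.642ms=3b
2) 932.642ms=3b +932.642ms=3b
Σ=6b of 6 (193bpm 6/8) — PASS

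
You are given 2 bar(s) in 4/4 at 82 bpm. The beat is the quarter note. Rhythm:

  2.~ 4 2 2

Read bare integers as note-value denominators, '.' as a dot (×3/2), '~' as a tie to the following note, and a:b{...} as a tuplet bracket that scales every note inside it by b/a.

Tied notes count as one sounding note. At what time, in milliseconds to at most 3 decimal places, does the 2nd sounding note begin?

1. 0.0ms @ 0 + 2926.829ms (4)
2. 2926.829ms @ 4 + 1463.415ms (2)
3. 4390.244ms @ 6 + 1463.415ms (2)

note 2 onset = 4b = 2926.829ms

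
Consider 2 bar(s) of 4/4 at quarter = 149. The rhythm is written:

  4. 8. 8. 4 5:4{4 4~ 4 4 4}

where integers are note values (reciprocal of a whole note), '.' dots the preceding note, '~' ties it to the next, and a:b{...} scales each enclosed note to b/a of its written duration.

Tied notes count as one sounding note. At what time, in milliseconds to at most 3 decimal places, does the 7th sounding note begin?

1. 0.0ms @ 0 + 604.027ms (3/2)
2. 604.027ms @ 3/2 + 302.013ms (3/4)
3. 906.04ms @ 9/4 + 302.013ms (3/4)
4. 1208.054ms @ 3 + 402.685ms (1)
5. 1610.738ms @ 4 + 322.148ms (4/5)
6. 1932.886ms @ 24/5 + 644.295ms (8/5)
7. 2577.181ms @ 32/5 + 322.148ms (4/5)
8. 2899.329ms @ 36/5 + 322.148ms (4/5)

note 7 onset = 32/5b = 2577.181ms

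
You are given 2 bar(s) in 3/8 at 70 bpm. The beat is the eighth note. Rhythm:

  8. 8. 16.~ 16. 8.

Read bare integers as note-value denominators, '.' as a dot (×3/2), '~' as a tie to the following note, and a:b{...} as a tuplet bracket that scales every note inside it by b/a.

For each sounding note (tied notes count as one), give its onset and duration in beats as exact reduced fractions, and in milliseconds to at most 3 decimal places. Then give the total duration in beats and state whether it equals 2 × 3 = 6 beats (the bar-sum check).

1) 0.0ms=0b +1285.714ms=3/2b
2) 1285.714ms=3/2b +1285.714ms=3/2b
3) 2571.429ms=3b +1285.714ms=3/2b
4) 3857.143ms=9/2b +1285.714ms=3/2b
Σ=6b of 6 (70bpm 3/8) — PASS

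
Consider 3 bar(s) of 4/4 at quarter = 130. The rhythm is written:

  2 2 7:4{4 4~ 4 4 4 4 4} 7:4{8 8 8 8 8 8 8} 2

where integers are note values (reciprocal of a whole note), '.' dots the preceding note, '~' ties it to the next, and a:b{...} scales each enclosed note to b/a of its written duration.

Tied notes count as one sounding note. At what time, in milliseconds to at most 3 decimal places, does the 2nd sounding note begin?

1. 0.0ms @ 0 + 923.077ms (2)
2. 923.077ms @ 2 + 923.077ms (2)
3. 1846.154ms @ 4 + 263.736ms (4/7)
4. 2109.89ms @ 32/7 + 527.473ms (8/7)
5. 2637.363ms @ 40/7 + 263.736ms (4/7)
6. 2901.099ms @ 44/7 + 263.736ms (4/7)
7. 3164.835ms @ 48/7 + 263.736ms (4/7)
8. 3428.571ms @ 52/7 + 263.736ms (4/7)
9. 3692.308ms @ 8 + 131.868ms (2/7)
10. 3824.176ms @ 58/7 + 131.868ms (2/7)
11. 3956.044ms @ 60/7 + 131.868ms (2/7)
12. 4087.912ms @ 62/7 + 131.868ms (2/7)
13. 4219.78ms @ 64/7 + 131.868ms (2/7)
14. 4351.648ms @ 66/7 + 131.868ms (2/7)
15. 4483.516ms @ 68/7 + 131.868ms (2/7)
16. 4615.385ms @ 10 + 923.077ms (2)

note 2 onset = 2b = 923.077ms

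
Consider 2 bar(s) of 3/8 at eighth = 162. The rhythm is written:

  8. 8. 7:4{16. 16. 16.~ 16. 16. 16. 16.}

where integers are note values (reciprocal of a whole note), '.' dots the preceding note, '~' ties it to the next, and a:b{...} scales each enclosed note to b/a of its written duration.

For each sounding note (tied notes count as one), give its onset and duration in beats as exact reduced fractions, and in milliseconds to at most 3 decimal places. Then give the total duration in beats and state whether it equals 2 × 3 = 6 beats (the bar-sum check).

1) 0.0ms=0b +555.556ms=3/2b
2) 555.556ms=3/2b +555.556ms=3/2b
3) 1111.111ms=3b +158.73ms=3/7b
4) 1269.841ms=24/7b +158.73ms=3/7b
5) 1428.571ms=27/7b +317.46ms=6/7b
6) 1746.032ms=33/7b +158.73ms=3/7b
7) 1904.762ms=36/7b +158.73ms=3/7b
8) 2063.492ms=39/7b +158.73ms=3/7b
Σ=6b of 6 (162bpm 3/8) — PASS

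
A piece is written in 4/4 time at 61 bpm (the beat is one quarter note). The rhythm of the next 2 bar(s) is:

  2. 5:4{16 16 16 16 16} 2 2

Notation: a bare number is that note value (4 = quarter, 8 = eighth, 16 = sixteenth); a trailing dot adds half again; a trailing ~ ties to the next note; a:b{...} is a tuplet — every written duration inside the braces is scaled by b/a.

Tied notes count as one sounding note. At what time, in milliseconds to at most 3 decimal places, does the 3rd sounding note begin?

1. 0.0ms @ 0 + 2950.82ms (3)
2. 2950.82ms @ 3 + 196.721ms (1/5)
3. 3147.541ms @ 16/5 + 196.721ms (1/5)
4. 3344.262ms @ 17/5 + 196.721ms (1/5)
5. 3540.984ms @ 18/5 + 196.721ms (1/5)
6. 3737.705ms @ 19/5 + 196.721ms (1/5)
7. 3934.426ms @ 4 + 1967.213ms (2)
8. 5901.639ms @ 6 + 1967.213ms (2)

note 3 onset = 16/5b = 3147.541ms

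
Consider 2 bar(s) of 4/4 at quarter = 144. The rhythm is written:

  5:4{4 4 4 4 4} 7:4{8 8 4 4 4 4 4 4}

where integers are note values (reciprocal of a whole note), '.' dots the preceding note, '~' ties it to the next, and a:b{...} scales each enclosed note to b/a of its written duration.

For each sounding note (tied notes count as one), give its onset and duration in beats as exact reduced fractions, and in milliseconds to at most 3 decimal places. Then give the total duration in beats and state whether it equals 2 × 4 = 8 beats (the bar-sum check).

1) 0.0ms=0b +333.333ms=4/5b
2) 333.333ms=4/5b +333.333ms=4/5b
3) 666.667ms=8/5b +333.333ms=4/5b
4) 1000.0ms=12/5b +333.333ms=4/5b
5) 1333.333ms=16/5b +333.333ms=4/5b
6) 1666.667ms=4b +119.048ms=2/7b
7) 1785.714ms=30/7b +119.048ms=2/7b
8) 1904.762ms=32/7b +238.095ms=4/7b
9) 2142.857ms=36/7b +238.095ms=4/7b
10) 2380.952ms=40/7b +238.095ms=4/7b
11) 2619.048ms=44/7b +238.095ms=4/7b
12) 2857.143ms=48/7b +238.095ms=4/7b
13) 3095.238ms=52/7b +238.095ms=4/7b
Σ=8b of 8 (144bpm 4/4) — PASS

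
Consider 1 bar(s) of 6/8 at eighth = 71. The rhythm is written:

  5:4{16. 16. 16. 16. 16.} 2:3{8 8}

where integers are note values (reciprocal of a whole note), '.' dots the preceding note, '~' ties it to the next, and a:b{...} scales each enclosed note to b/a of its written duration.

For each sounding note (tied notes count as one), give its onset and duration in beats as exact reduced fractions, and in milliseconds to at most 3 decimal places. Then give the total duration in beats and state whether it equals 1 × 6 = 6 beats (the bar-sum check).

1) 0.0ms=0b +507.042ms=3/5b
2) 507.042ms=3/5b +507.042ms=3/5b
3) 1014.085ms=6/5b +507.042ms=3/5b
4) 1521.127ms=9/5b +507.042ms=3/5b
5) 2028.169ms=12/5b +507.042ms=3/5b
6) 2535.211ms=3b +1267.606ms=3/2b
7) 3802.817ms=9/2b +1267.606ms=3/2b
Σ=6b of 6 (71bpm 6/8) — PASS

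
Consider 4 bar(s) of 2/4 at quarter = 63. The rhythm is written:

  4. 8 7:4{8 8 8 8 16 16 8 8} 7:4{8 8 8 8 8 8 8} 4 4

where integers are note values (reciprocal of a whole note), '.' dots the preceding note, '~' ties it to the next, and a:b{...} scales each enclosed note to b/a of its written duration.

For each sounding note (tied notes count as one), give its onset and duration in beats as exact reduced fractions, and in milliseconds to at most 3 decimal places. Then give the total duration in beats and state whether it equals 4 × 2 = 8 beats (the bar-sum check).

1) 0.0ms=0b +1428.571ms=3/2b
2) 1428.571ms=3/2b +476.19ms=1/2b
3) 1904.762ms=2b +272.109ms=2/7b
4) 2176.871ms=16/7b +272.109ms=2/7b
5) 2448.98ms=18/7b +272.109ms=2/7b
6) 2721.088ms=20/7b +272.109ms=2/7b
7) 2993.197ms=22/7b +136.054ms=1/7b
8) 3129.252ms=23/7b +136.054ms=1/7b
9) 3265.306ms=24/7b +272.109ms=2/7b
10) 3537.415ms=26/7b +272.109ms=2/7b
11) 3809.524ms=4b +272.109ms=2/7b
12) 4081.633ms=30/7b +272.109ms=2/7b
13) 4353.741ms=32/7b +272.109ms=2/7b
14) 4625.85ms=34/7b +272.109ms=2/7b
15) 4897.959ms=36/7b +272.109ms=2/7b
16) 5170.068ms=38/7b +272.109ms=2/7b
17) 5442.177ms=40/7b +272.109ms=2/7b
18) 5714.286ms=6b +952.381ms=1b
19) 6666.667ms=7b +952.381ms=1b
Σ=8b of 8 (63bpm 2/4) — PASS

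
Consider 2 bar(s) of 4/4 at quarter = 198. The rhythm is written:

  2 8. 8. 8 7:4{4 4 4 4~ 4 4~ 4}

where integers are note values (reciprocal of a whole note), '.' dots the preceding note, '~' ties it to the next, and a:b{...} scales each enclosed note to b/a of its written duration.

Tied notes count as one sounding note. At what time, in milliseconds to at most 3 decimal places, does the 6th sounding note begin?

1. 0.0ms @ 0 + 606.061ms (2)
2. 606.061ms @ 2 + 227.273ms (3/4)
3. 833.333ms @ 11/4 + 227.273ms (3/4)
4. 1060.606ms @ 7/2 + 151.515ms (1/2)
5. 1212.121ms @ 4 + 173.16ms (4/7)
6. 1385.281ms @ 32/7 + 173.16ms (4/7)
7. 1558.442ms @ 36/7 + 173.16ms (4/7)
8. 1731.602ms @ 40/7 + 346.32ms (8/7)
9. 2077.922ms @ 48/7 + 346.32ms (8/7)

note 6 onset = 32/7b = 1385.281ms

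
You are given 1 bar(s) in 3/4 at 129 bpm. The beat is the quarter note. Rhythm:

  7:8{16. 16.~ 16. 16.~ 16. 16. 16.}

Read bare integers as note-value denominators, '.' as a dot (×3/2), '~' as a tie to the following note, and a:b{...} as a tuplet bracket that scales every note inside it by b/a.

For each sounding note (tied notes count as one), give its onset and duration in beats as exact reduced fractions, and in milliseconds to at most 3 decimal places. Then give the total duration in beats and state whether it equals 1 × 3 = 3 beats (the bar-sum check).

1) 0.0ms=0b +199.336ms=3/7b
2) 199.336ms=3/7b +398.671ms=6/7b
3) 598.007ms=9/7b +398.671ms=6/7b
4) 996.678ms=15/7b +199.336ms=3/7b
5) 1196.013ms=18/7b +199.336ms=3/7b
Σ=3b of 3 (129bpm 3/4) — PASS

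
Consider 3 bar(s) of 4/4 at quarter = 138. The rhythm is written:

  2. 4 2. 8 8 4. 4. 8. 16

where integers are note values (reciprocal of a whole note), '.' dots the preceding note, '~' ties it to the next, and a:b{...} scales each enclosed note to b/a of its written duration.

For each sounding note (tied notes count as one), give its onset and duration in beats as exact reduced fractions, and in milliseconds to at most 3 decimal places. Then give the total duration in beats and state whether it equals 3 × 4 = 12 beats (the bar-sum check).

1) 0.0ms=0b +1304.348ms=3b
2) 1304.348ms=3b +434.783ms=1b
3) 1739.13ms=4b +1304.348ms=3b
4) 3043.478ms=7b +217.391ms=1/2b
5) 3260.87ms=15/2b +217.391ms=1/2b
6) 3478.261ms=8b +652.174ms=3/2b
7) 4130.435ms=19/2b +652.174ms=3/2b
8) 4782.609ms=11b +326.087ms=3/4b
9) 5108.696ms=47/4b +108.696ms=1/4b
Σ=12b of 12 (138bpm 4/4) — PASS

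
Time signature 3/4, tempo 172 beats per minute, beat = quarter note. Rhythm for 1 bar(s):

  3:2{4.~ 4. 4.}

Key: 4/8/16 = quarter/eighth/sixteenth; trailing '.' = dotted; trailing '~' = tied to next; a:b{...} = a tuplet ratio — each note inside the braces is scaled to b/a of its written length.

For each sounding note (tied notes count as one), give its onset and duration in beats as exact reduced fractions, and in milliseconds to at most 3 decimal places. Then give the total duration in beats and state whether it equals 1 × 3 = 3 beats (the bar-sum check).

1) 0.0ms=0b +697.674ms=2b
2) 697.674ms=2b +348.837ms=1b
Σ=3b of 3 (172bpm 3/4) — PASS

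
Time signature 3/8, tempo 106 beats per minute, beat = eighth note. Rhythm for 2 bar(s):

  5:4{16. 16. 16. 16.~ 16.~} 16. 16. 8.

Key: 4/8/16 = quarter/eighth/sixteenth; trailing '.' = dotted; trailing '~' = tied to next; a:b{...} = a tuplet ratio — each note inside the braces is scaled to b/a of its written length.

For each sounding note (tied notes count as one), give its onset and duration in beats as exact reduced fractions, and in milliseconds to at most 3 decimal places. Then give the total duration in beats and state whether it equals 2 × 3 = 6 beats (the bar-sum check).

1) 0.0ms=0b +339.623ms=3/5b
2) 339.623ms=3/5b +339.623ms=3/5b
3) 679.245ms=6/5b +339.623ms=3/5b
4) 1018.868ms=9/5b +1103.774ms=39/20b
5) 2122.642ms=15/4b +424.528ms=3/4b
6) 2547.17ms=9/2b +849.057ms=3/2b
Σ=6b of 6 (106bpm 3/8) — PASS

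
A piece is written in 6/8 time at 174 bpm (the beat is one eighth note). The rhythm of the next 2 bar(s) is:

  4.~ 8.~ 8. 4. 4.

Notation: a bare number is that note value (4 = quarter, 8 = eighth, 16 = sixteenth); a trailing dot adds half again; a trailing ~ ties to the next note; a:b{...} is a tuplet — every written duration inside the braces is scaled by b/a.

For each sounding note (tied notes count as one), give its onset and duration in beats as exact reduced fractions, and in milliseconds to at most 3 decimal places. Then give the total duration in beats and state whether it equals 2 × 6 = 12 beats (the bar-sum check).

1) 0.0ms=0b +2068.966ms=6b
2) 2068.966ms=6b +1034.483ms=3b
3) 3103.448ms=9b +1034.483ms=3b
Σ=12b of 12 (174bpm 6/8) — PASS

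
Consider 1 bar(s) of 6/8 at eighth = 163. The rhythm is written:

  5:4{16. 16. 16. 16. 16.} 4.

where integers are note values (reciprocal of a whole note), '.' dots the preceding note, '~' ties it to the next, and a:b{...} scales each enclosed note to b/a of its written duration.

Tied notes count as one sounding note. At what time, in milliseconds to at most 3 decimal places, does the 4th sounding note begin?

1. 0.0ms @ 0 + 220.859ms (3/5)
2. 220.859ms @ 3/5 + 220.859ms (3/5)
3. 441.718ms @ 6/5 + 220.859ms (3/5)
4. 662.577ms @ 9/5 + 220.859ms (3/5)
5. 883.436ms @ 12/5 + 220.859ms (3/5)
6. 1104.294ms @ 3 + 1104.294ms (3)

note 4 onset = 9/5b = 662.577ms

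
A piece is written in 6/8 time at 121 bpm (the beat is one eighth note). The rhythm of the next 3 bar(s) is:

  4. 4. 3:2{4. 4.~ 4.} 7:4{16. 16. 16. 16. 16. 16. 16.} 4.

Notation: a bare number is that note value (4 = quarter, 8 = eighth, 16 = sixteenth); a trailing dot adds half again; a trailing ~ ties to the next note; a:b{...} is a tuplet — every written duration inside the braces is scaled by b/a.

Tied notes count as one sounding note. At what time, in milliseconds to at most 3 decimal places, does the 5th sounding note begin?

1. 0.0ms @ 0 + 1487.603ms (3)
2. 1487.603ms @ 3 + 1487.603ms (3)
3. 2975.207ms @ 6 + 991.736ms (2)
4. 3966.942ms @ 8 + 1983.471ms (4)
5. 5950.413ms @ 12 + 212.515ms (3/7)
6. 6162.928ms @ 87/7 + 212.515ms (3/7)
7. 6375.443ms @ 90/7 + 212.515ms (3/7)
8. 6587.957ms @ 93/7 + 212.515ms (3/7)
9. 6800.472ms @ 96/7 + 212.515ms (3/7)
10. 7012.987ms @ 99/7 + 212.515ms (3/7)
11. 7225.502ms @ 102/7 + 212.515ms (3/7)
12. 7438.017ms @ 15 + 1487.603ms (3)

note 5 onset = 12b = 5950.413ms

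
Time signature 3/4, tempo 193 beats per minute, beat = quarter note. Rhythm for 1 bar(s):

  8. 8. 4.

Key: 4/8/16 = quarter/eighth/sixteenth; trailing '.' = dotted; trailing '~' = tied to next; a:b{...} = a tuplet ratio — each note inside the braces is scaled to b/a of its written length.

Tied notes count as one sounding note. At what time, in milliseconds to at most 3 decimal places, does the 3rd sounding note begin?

1. 0.0ms @ 0 + 233.161ms (3/4)
2. 233.161ms @ 3/4 + 233.161ms (3/4)
3. 466.321ms @ 3/2 + 466.321ms (3/2)

note 3 onset = 3/2b = 466.321ms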